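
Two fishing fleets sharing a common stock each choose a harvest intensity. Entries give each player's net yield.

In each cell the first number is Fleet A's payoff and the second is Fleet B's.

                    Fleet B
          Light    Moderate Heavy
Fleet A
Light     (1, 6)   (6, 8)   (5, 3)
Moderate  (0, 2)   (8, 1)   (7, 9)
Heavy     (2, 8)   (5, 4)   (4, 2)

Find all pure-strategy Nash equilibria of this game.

Mark each player's best response to every combination of opponents' strategies; a profile where every player is best-responding is a pure Nash equilibrium.
Fleet A against Light: payoffs 1, 0, 2 → best response Heavy.
Fleet A against Moderate: payoffs 6, 8, 5 → best response Moderate.
Fleet A against Heavy: payoffs 5, 7, 4 → best response Moderate.
Fleet B against Light: payoffs 6, 8, 3 → best response Moderate.
Fleet B against Moderate: payoffs 2, 1, 9 → best response Heavy.
Fleet B against Heavy: payoffs 8, 4, 2 → best response Light.
Mutual best responses: (Moderate, Heavy); (Heavy, Light).

(Moderate, Heavy); (Heavy, Light)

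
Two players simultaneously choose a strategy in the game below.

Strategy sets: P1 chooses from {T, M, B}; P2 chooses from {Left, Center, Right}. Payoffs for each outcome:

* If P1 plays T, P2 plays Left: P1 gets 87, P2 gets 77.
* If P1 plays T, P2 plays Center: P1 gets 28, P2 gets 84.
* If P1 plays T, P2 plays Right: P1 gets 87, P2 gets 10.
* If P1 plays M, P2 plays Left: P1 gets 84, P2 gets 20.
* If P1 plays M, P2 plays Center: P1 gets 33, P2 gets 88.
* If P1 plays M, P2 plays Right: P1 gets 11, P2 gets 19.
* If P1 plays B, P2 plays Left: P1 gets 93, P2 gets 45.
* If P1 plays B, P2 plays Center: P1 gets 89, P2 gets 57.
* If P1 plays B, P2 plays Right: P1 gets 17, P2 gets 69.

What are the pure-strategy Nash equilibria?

P1 against Left: payoffs 87, 84, 93 → best response B.
P1 against Center: payoffs 28, 33, 89 → best response B.
P1 against Right: payoffs 87, 11, 17 → best response T.
P2 against T: payoffs 77, 84, 10 → best response Center.
P2 against M: payoffs 20, 88, 19 → best response Center.
P2 against B: payoffs 45, 57, 69 → best response Right.
No profile is a mutual best response for all players.

There is no pure-strategy Nash equilibrium.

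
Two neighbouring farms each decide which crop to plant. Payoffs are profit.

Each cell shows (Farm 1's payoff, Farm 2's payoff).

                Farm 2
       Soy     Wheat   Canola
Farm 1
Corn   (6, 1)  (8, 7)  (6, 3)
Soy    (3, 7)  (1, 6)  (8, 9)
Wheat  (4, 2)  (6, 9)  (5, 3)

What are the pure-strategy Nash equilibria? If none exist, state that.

The pure Nash equilibria are (Corn, Wheat), (Soy, Canola).

(Corn, Soy): Farm 2 can switch to Wheat (1 → 7). Not NE.
(Corn, Wheat): Farm 1 gets 8, best alternative 6; Farm 2 gets 7, best alternative 3. No profitable deviation — NE.
(Corn, Canola): Farm 1 can switch to Soy (6 → 8). Not NE.
(Soy, Soy): Farm 1 can switch to Corn (3 → 6). Not NE.
(Soy, Wheat): Farm 1 can switch to Corn (1 → 8). Not NE.
(Soy, Canola): Farm 1 gets 8, best alternative 6; Farm 2 gets 9, best alternative 7. No profitable deviation — NE.
(Wheat, Soy): Farm 1 can switch to Corn (4 → 6). Not NE.
(Wheat, Wheat): Farm 1 can switch to Corn (6 → 8). Not NE.
(Wheat, Canola): Farm 1 can switch to Corn (5 → 6). Not NE.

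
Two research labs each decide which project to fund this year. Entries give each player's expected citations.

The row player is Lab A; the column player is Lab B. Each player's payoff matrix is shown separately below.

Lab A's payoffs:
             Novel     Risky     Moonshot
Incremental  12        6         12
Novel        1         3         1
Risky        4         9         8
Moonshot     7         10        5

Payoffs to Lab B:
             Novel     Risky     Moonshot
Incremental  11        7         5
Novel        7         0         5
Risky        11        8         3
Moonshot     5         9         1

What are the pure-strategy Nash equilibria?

Lab A against Novel: payoffs 12, 1, 4, 7 → best response Incremental.
Lab A against Risky: payoffs 6, 3, 9, 10 → best response Moonshot.
Lab A against Moonshot: payoffs 12, 1, 8, 5 → best response Incremental.
Lab B against Incremental: payoffs 11, 7, 5 → best response Novel.
Lab B against Novel: payoffs 7, 0, 5 → best response Novel.
Lab B against Risky: payoffs 11, 8, 3 → best response Novel.
Lab B against Moonshot: payoffs 5, 9, 1 → best response Risky.
Mutual best responses: (Incremental, Novel); (Moonshot, Risky).

(Incremental, Novel) and (Moonshot, Risky)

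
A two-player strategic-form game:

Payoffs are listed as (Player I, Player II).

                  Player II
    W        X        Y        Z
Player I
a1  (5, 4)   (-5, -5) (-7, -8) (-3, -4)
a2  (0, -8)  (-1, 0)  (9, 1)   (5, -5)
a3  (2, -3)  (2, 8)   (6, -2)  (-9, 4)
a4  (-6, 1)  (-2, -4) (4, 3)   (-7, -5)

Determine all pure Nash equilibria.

(a1, W): Player I gets 5, best alternative 2; Player II gets 4, best alternative -4. No profitable deviation — NE.
(a1, X): Player I can switch to a2 (-5 → -1). Not NE.
(a1, Y): Player I can switch to a2 (-7 → 9). Not NE.
(a1, Z): Player I can switch to a2 (-3 → 5). Not NE.
(a2, W): Player I can switch to a1 (0 → 5). Not NE.
(a2, X): Player I can switch to a3 (-1 → 2). Not NE.
(a2, Y): Player I gets 9, best alternative 6; Player II gets 1, best alternative 0. No profitable deviation — NE.
(a2, Z): Player II can switch to X (-5 → 0). Not NE.
(a3, X): Player I gets 2, best alternative -1; Player II gets 8, best alternative 4. No profitable deviation — NE.
(The remaining 7 profiles each have a profitable deviation by the same check.)

Pure-strategy Nash equilibria: (a1, W) and (a2, Y) and (a3, X)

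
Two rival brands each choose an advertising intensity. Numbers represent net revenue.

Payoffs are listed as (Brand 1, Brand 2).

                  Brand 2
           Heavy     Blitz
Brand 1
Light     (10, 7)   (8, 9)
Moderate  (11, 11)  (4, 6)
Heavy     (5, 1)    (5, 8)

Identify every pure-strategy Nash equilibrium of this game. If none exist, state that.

Mark each player's best response to every combination of opponents' strategies; a profile where every player is best-responding is a pure Nash equilibrium.
Brand 1 against Heavy: payoffs 10, 11, 5 → best response Moderate.
Brand 1 against Blitz: payoffs 8, 4, 5 → best response Light.
Brand 2 against Light: payoffs 7, 9 → best response Blitz.
Brand 2 against Moderate: payoffs 11, 6 → best response Heavy.
Brand 2 against Heavy: payoffs 1, 8 → best response Blitz.
Mutual best responses: (Light, Blitz); (Moderate, Heavy).

Pure-strategy Nash equilibria: (Light, Blitz) and (Moderate, Heavy)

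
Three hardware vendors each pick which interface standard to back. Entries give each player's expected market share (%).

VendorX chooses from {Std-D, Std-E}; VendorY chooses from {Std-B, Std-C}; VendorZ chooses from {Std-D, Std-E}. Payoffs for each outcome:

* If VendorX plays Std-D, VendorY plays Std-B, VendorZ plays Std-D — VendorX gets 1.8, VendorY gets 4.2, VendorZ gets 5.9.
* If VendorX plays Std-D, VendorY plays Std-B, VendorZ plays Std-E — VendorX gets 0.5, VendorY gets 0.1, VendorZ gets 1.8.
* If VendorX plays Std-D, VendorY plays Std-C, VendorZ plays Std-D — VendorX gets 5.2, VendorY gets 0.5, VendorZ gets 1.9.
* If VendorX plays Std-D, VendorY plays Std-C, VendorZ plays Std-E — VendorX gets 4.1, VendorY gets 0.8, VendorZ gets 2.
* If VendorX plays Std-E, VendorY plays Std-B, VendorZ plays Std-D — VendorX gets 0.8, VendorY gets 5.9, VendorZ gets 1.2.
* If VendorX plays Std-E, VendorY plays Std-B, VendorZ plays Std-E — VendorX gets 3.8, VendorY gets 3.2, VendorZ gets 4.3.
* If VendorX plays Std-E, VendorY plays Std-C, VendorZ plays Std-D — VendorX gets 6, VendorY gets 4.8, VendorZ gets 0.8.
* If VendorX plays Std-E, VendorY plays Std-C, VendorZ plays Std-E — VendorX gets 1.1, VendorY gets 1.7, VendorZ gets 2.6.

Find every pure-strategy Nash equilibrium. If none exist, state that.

VendorX against (Std-B, Std-D): payoffs 1.8, 0.8 → best response Std-D.
VendorX against (Std-B, Std-E): payoffs 0.5, 3.8 → best response Std-E.
VendorX against (Std-C, Std-D): payoffs 5.2, 6 → best response Std-E.
VendorX against (Std-C, Std-E): payoffs 4.1, 1.1 → best response Std-D.
VendorY against (Std-D, Std-D): payoffs 4.2, 0.5 → best response Std-B.
VendorY against (Std-D, Std-E): payoffs 0.1, 0.8 → best response Std-C.
VendorY against (Std-E, Std-D): payoffs 5.9, 4.8 → best response Std-B.
VendorY against (Std-E, Std-E): payoffs 3.2, 1.7 → best response Std-B.
VendorZ against (Std-D, Std-B): payoffs 5.9, 1.8 → best response Std-D.
VendorZ against (Std-D, Std-C): payoffs 1.9, 2 → best response Std-E.
VendorZ against (Std-E, Std-B): payoffs 1.2, 4.3 → best response Std-E.
VendorZ against (Std-E, Std-C): payoffs 0.8, 2.6 → best response Std-E.
Mutual best responses: (Std-D, Std-B, Std-D); (Std-D, Std-C, Std-E); (Std-E, Std-B, Std-E).

(Std-D, Std-B, Std-D); (Std-D, Std-C, Std-E); (Std-E, Std-B, Std-E)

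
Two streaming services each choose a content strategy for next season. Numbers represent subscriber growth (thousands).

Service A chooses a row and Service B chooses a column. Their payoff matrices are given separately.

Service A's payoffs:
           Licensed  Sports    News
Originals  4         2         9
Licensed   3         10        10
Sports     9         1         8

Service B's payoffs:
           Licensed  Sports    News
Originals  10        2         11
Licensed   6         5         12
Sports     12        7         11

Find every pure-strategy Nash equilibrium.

The pure Nash equilibria are (Licensed, News); (Sports, Licensed).

Service A against Licensed: payoffs 4, 3, 9 → best response Sports.
Service A against Sports: payoffs 2, 10, 1 → best response Licensed.
Service A against News: payoffs 9, 10, 8 → best response Licensed.
Service B against Originals: payoffs 10, 2, 11 → best response News.
Service B against Licensed: payoffs 6, 5, 12 → best response News.
Service B against Sports: payoffs 12, 7, 11 → best response Licensed.
Mutual best responses: (Licensed, News); (Sports, Licensed).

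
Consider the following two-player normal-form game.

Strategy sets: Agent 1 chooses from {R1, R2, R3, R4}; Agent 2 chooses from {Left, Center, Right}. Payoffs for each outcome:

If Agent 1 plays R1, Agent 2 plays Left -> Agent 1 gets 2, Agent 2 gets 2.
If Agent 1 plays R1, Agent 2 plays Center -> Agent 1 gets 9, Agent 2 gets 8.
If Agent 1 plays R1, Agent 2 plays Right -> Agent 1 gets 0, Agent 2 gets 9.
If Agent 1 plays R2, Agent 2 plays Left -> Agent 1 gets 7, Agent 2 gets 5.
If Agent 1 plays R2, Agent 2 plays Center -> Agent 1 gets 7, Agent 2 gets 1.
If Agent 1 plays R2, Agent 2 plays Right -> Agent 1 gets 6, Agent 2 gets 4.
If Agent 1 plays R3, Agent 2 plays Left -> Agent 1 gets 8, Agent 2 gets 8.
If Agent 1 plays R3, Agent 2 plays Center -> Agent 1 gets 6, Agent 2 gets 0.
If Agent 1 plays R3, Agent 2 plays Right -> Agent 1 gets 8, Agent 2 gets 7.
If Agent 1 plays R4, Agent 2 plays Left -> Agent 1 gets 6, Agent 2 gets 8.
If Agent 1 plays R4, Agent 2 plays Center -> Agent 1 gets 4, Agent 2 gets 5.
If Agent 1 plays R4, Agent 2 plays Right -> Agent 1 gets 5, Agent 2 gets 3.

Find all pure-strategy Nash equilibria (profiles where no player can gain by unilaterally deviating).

(R1, Left): Agent 1 can switch to R2 (2 → 7). Not NE.
(R1, Center): Agent 2 can switch to Right (8 → 9). Not NE.
(R1, Right): Agent 1 can switch to R2 (0 → 6). Not NE.
(R2, Left): Agent 1 can switch to R3 (7 → 8). Not NE.
(R2, Center): Agent 1 can switch to R1 (7 → 9). Not NE.
(R2, Right): Agent 1 can switch to R3 (6 → 8). Not NE.
(R3, Left): Agent 1 gets 8, best alternative 7; Agent 2 gets 8, best alternative 7. No profitable deviation — NE.
(R3, Center): Agent 1 can switch to R1 (6 → 9). Not NE.
(R3, Right): Agent 2 can switch to Left (7 → 8). Not NE.
(The remaining 3 profiles each have a profitable deviation by the same check.)

The unique pure-strategy Nash equilibrium is (R3, Left).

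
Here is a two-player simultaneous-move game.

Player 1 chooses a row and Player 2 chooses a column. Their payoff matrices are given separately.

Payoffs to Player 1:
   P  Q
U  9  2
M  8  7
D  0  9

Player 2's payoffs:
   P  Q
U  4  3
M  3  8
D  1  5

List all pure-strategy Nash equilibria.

Pure-strategy Nash equilibria: (U, P); (D, Q)

(U, P): Player 1 gets 9, best alternative 8; Player 2 gets 4, best alternative 3. No profitable deviation — NE.
(U, Q): Player 1 can switch to M (2 → 7). Not NE.
(M, P): Player 1 can switch to U (8 → 9). Not NE.
(M, Q): Player 1 can switch to D (7 → 9). Not NE.
(D, P): Player 1 can switch to U (0 → 9). Not NE.
(D, Q): Player 1 gets 9, best alternative 7; Player 2 gets 5, best alternative 1. No profitable deviation — NE.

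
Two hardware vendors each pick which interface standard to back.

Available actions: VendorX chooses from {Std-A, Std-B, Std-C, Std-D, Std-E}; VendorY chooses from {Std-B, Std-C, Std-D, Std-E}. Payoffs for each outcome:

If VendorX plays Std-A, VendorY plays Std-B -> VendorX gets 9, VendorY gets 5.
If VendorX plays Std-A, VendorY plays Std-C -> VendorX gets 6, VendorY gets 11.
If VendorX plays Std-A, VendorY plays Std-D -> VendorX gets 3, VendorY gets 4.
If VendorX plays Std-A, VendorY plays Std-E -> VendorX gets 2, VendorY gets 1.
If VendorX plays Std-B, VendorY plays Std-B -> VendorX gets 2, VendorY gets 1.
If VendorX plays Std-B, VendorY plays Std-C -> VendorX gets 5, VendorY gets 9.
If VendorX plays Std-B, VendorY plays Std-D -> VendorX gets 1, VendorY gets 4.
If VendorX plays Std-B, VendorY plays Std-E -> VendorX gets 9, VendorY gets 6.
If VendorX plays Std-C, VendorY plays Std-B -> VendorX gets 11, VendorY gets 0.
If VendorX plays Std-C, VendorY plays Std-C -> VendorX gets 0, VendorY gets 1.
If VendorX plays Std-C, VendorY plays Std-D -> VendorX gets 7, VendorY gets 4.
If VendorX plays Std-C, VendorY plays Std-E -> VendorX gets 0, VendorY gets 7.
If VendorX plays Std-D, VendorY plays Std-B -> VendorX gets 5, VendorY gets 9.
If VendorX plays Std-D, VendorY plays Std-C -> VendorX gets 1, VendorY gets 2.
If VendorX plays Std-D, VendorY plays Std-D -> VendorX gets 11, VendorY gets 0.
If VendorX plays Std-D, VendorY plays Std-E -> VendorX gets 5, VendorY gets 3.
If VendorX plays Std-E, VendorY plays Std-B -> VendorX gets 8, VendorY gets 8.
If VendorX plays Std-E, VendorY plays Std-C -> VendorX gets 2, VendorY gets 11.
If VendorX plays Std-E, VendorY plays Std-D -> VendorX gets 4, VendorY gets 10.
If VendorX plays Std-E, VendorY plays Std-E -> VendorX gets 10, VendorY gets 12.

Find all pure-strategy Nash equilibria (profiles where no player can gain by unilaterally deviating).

Pure-strategy Nash equilibria: (Std-A, Std-C), (Std-E, Std-E)

(Std-A, Std-B): VendorX can switch to Std-C (9 → 11). Not NE.
(Std-A, Std-C): VendorX gets 6, best alternative 5; VendorY gets 11, best alternative 5. No profitable deviation — NE.
(Std-A, Std-D): VendorX can switch to Std-C (3 → 7). Not NE.
(Std-A, Std-E): VendorX can switch to Std-B (2 → 9). Not NE.
(Std-B, Std-B): VendorX can switch to Std-A (2 → 9). Not NE.
(Std-B, Std-C): VendorX can switch to Std-A (5 → 6). Not NE.
(Std-B, Std-D): VendorX can switch to Std-A (1 → 3). Not NE.
(Std-B, Std-E): VendorX can switch to Std-E (9 → 10). Not NE.
(Std-C, Std-B): VendorY can switch to Std-C (0 → 1). Not NE.
(Std-C, Std-C): VendorX can switch to Std-A (0 → 6). Not NE.
(Std-C, Std-D): VendorX can switch to Std-D (7 → 11). Not NE.
(Std-E, Std-E): VendorX gets 10, best alternative 9; VendorY gets 12, best alternative 11. No profitable deviation — NE.
(The remaining 8 profiles each have a profitable deviation by the same check.)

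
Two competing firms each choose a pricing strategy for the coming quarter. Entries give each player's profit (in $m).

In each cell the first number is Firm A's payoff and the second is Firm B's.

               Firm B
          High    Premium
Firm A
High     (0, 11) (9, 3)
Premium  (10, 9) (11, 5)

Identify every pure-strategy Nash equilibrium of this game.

The unique pure-strategy Nash equilibrium is (Premium, High).

(High, High): Firm A can switch to Premium (0 → 10). Not NE.
(High, Premium): Firm A can switch to Premium (9 → 11). Not NE.
(Premium, High): Firm A gets 10, best alternative 0; Firm B gets 9, best alternative 5. No profitable deviation — NE.
(Premium, Premium): Firm B can switch to High (5 → 9). Not NE.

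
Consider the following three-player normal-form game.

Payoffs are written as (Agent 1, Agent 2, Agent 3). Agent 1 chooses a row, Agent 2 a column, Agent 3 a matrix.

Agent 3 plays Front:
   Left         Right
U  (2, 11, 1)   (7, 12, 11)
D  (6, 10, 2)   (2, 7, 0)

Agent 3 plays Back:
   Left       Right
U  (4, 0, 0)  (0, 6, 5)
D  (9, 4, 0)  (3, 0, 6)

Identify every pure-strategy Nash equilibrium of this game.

Agent 1 against (Left, Front): payoffs 2, 6 → best response D.
Agent 1 against (Left, Back): payoffs 4, 9 → best response D.
Agent 1 against (Right, Front): payoffs 7, 2 → best response U.
Agent 1 against (Right, Back): payoffs 0, 3 → best response D.
Agent 2 against (U, Front): payoffs 11, 12 → best response Right.
Agent 2 against (U, Back): payoffs 0, 6 → best response Right.
Agent 2 against (D, Front): payoffs 10, 7 → best response Left.
Agent 2 against (D, Back): payoffs 4, 0 → best response Left.
Agent 3 against (U, Left): payoffs 1, 0 → best response Front.
Agent 3 against (U, Right): payoffs 11, 5 → best response Front.
Agent 3 against (D, Left): payoffs 2, 0 → best response Front.
Agent 3 against (D, Right): payoffs 0, 6 → best response Back.
Mutual best responses: (U, Right, Front); (D, Left, Front).

The pure Nash equilibria are (U, Right, Front); (D, Left, Front).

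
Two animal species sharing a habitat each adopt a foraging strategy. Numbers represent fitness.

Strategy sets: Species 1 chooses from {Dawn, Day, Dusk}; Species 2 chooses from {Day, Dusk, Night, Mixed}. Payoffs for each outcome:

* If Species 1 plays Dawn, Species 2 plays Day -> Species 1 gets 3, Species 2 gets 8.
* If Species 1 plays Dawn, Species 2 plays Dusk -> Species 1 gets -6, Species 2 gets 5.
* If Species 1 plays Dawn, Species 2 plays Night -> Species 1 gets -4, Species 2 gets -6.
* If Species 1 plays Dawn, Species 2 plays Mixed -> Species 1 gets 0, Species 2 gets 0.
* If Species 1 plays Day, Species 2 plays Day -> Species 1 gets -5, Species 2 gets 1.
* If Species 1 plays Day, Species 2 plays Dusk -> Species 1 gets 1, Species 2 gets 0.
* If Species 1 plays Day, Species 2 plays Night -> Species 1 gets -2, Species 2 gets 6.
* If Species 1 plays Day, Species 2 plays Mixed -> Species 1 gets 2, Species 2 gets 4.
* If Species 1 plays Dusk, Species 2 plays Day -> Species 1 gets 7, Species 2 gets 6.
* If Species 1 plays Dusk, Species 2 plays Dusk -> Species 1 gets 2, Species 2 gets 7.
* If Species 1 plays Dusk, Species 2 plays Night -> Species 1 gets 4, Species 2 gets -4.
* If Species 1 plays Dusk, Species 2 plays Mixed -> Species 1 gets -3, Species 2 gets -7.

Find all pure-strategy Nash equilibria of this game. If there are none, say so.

For each player, find the best response to each opponent profile; mutual best responses are the pure NE.
Species 1 against Day: payoffs 3, -5, 7 → best response Dusk.
Species 1 against Dusk: payoffs -6, 1, 2 → best response Dusk.
Species 1 against Night: payoffs -4, -2, 4 → best response Dusk.
Species 1 against Mixed: payoffs 0, 2, -3 → best response Day.
Species 2 against Dawn: payoffs 8, 5, -6, 0 → best response Day.
Species 2 against Day: payoffs 1, 0, 6, 4 → best response Night.
Species 2 against Dusk: payoffs 6, 7, -4, -7 → best response Dusk.
Mutual best responses: (Dusk, Dusk).

(Dusk, Dusk)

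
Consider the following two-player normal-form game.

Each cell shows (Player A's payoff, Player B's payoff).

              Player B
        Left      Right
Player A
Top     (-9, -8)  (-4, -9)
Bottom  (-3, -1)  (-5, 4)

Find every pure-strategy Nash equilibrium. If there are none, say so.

(Top, Left): Player A can switch to Bottom (-9 → -3). Not NE.
(Top, Right): Player B can switch to Left (-9 → -8). Not NE.
(Bottom, Left): Player B can switch to Right (-1 → 4). Not NE.
(Bottom, Right): Player A can switch to Top (-5 → -4). Not NE.

No pure-strategy Nash equilibrium.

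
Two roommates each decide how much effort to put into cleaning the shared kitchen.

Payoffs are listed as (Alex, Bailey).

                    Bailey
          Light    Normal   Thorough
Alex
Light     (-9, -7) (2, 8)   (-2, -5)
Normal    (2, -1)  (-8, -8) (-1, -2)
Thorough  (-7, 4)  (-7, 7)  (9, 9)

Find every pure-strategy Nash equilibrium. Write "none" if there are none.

The pure Nash equilibria are (Light, Normal), (Normal, Light), (Thorough, Thorough).

(Light, Light): Alex can switch to Normal (-9 → 2). Not NE.
(Light, Normal): Alex gets 2, best alternative -7; Bailey gets 8, best alternative -5. No profitable deviation — NE.
(Light, Thorough): Alex can switch to Normal (-2 → -1). Not NE.
(Normal, Light): Alex gets 2, best alternative -7; Bailey gets -1, best alternative -2. No profitable deviation — NE.
(Normal, Normal): Alex can switch to Light (-8 → 2). Not NE.
(Normal, Thorough): Alex can switch to Thorough (-1 → 9). Not NE.
(Thorough, Light): Alex can switch to Normal (-7 → 2). Not NE.
(Thorough, Normal): Alex can switch to Light (-7 → 2). Not NE.
(Thorough, Thorough): Alex gets 9, best alternative -1; Bailey gets 9, best alternative 7. No profitable deviation — NE.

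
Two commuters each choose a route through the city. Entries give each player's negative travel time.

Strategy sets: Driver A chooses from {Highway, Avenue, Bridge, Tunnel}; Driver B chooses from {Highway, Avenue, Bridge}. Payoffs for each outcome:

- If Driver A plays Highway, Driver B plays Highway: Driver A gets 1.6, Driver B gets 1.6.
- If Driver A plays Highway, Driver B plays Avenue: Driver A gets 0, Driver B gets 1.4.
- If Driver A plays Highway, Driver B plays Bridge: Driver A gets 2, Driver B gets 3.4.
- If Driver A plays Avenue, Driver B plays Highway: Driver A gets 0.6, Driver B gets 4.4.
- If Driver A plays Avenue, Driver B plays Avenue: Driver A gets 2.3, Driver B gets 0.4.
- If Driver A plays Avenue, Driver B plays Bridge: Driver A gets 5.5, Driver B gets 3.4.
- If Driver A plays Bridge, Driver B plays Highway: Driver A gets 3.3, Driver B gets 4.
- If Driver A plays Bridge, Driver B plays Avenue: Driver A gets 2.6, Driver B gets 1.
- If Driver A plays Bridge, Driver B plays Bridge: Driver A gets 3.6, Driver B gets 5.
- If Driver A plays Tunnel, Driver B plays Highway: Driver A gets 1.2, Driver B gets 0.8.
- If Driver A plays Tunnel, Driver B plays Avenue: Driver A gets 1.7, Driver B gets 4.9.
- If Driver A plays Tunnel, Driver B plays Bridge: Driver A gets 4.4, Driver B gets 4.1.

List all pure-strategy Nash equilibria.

For each strategy profile, look for a profitable unilateral deviation.
(Highway, Highway): Driver A can switch to Bridge (1.6 → 3.3). Not NE.
(Highway, Avenue): Driver A can switch to Avenue (0 → 2.3). Not NE.
(Highway, Bridge): Driver A can switch to Avenue (2 → 5.5). Not NE.
(Avenue, Highway): Driver A can switch to Highway (0.6 → 1.6). Not NE.
(Avenue, Avenue): Driver A can switch to Bridge (2.3 → 2.6). Not NE.
(Avenue, Bridge): Driver B can switch to Highway (3.4 → 4.4). Not NE.
(Bridge, Highway): Driver B can switch to Bridge (4 → 5). Not NE.
(Bridge, Avenue): Driver B can switch to Highway (1 → 4). Not NE.
(Bridge, Bridge): Driver A can switch to Avenue (3.6 → 5.5). Not NE.
(Tunnel, Highway): Driver A can switch to Highway (1.2 → 1.6). Not NE.
(Tunnel, Avenue): Driver A can switch to Avenue (1.7 → 2.3). Not NE.
(Tunnel, Bridge): Driver A can switch to Avenue (4.4 → 5.5). Not NE.

This game has no pure Nash equilibrium.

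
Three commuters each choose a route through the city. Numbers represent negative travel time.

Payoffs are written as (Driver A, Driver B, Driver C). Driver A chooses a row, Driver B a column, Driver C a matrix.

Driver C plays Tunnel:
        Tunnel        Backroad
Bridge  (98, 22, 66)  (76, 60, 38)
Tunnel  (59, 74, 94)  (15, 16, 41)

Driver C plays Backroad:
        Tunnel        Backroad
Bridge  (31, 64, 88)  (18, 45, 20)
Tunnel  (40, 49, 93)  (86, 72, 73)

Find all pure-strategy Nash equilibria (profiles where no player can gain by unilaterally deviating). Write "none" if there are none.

(Bridge, Backroad, Tunnel) and (Tunnel, Backroad, Backroad)

(Bridge, Tunnel, Tunnel): Driver B can switch to Backroad (22 → 60). Not NE.
(Bridge, Tunnel, Backroad): Driver A can switch to Tunnel (31 → 40). Not NE.
(Bridge, Backroad, Tunnel): Driver A gets 76, best alternative 15; Driver B gets 60, best alternative 22; Driver C gets 38, best alternative 20. No profitable deviation — NE.
(Bridge, Backroad, Backroad): Driver A can switch to Tunnel (18 → 86). Not NE.
(Tunnel, Tunnel, Tunnel): Driver A can switch to Bridge (59 → 98). Not NE.
(Tunnel, Tunnel, Backroad): Driver B can switch to Backroad (49 → 72). Not NE.
(Tunnel, Backroad, Tunnel): Driver A can switch to Bridge (15 → 76). Not NE.
(Tunnel, Backroad, Backroad): Driver A gets 86, best alternative 18; Driver B gets 72, best alternative 49; Driver C gets 73, best alternative 41. No profitable deviation — NE.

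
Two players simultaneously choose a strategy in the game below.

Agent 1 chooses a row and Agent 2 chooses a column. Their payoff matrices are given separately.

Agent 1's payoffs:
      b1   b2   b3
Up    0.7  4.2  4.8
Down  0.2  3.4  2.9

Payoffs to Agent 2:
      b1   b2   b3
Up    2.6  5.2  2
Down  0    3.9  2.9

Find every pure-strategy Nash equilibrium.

Pure NE: (Up, b2)

Agent 1 against b1: payoffs 0.7, 0.2 → best response Up.
Agent 1 against b2: payoffs 4.2, 3.4 → best response Up.
Agent 1 against b3: payoffs 4.8, 2.9 → best response Up.
Agent 2 against Up: payoffs 2.6, 5.2, 2 → best response b2.
Agent 2 against Down: payoffs 0, 3.9, 2.9 → best response b2.
Mutual best responses: (Up, b2).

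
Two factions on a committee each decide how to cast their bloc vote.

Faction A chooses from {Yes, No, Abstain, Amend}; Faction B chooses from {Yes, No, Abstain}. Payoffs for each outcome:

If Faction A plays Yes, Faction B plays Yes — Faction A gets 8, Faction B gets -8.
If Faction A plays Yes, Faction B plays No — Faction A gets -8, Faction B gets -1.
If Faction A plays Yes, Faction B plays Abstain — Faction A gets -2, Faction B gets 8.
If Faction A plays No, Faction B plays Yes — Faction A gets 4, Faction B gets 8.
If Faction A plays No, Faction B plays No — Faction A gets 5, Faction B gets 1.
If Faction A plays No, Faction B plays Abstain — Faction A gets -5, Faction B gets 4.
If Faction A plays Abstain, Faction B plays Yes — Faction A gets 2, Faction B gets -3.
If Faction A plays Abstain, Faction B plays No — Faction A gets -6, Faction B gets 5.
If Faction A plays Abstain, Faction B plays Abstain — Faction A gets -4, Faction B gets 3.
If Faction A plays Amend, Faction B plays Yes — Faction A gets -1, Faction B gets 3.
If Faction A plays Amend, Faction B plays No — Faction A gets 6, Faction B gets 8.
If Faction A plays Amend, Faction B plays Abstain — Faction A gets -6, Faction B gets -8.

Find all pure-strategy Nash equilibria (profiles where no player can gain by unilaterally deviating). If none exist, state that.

(Yes, Yes): Faction B can switch to No (-8 → -1). Not NE.
(Yes, No): Faction A can switch to No (-8 → 5). Not NE.
(Yes, Abstain): Faction A gets -2, best alternative -4; Faction B gets 8, best alternative -1. No profitable deviation — NE.
(No, Yes): Faction A can switch to Yes (4 → 8). Not NE.
(No, No): Faction A can switch to Amend (5 → 6). Not NE.
(No, Abstain): Faction A can switch to Yes (-5 → -2). Not NE.
(Abstain, Yes): Faction A can switch to Yes (2 → 8). Not NE.
(Abstain, No): Faction A can switch to No (-6 → 5). Not NE.
(Abstain, Abstain): Faction A can switch to Yes (-4 → -2). Not NE.
(Amend, No): Faction A gets 6, best alternative 5; Faction B gets 8, best alternative 3. No profitable deviation — NE.
(The remaining 2 profiles each have a profitable deviation by the same check.)

The pure Nash equilibria are (Yes, Abstain); (Amend, No).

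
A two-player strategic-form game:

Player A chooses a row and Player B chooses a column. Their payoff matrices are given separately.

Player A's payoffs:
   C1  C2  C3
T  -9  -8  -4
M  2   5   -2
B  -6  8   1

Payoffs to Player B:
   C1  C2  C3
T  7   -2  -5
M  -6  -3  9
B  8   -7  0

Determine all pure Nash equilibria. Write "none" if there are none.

(T, C1): Player A can switch to M (-9 → 2). Not NE.
(T, C2): Player A can switch to M (-8 → 5). Not NE.
(T, C3): Player A can switch to M (-4 → -2). Not NE.
(M, C1): Player B can switch to C2 (-6 → -3). Not NE.
(M, C2): Player A can switch to B (5 → 8). Not NE.
(M, C3): Player A can switch to B (-2 → 1). Not NE.
(B, C1): Player A can switch to M (-6 → 2). Not NE.
(B, C2): Player B can switch to C1 (-7 → 8). Not NE.
(B, C3): Player B can switch to C1 (0 → 8). Not NE.

There is no pure-strategy Nash equilibrium.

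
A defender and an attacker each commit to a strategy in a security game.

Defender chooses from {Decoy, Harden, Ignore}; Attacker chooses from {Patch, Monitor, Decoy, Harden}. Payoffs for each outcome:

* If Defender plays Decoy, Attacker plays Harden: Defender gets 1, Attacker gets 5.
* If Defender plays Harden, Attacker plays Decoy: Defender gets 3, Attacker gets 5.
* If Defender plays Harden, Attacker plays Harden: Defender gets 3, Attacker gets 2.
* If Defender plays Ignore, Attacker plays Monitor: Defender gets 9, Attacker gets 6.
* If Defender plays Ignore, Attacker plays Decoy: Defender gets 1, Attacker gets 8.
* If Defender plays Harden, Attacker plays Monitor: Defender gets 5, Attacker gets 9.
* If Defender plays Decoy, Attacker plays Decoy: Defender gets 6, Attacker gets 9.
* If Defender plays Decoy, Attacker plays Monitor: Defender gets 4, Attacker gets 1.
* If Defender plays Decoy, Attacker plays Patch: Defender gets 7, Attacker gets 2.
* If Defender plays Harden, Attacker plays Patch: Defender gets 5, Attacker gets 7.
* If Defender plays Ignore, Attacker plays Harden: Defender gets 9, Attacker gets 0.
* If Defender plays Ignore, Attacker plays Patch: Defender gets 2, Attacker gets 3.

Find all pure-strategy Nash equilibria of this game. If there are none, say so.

(Decoy, Decoy)

Mark each player's best response to every combination of opponents' strategies; a profile where every player is best-responding is a pure Nash equilibrium.
Defender against Patch: payoffs 7, 5, 2 → best response Decoy.
Defender against Monitor: payoffs 4, 5, 9 → best response Ignore.
Defender against Decoy: payoffs 6, 3, 1 → best response Decoy.
Defender against Harden: payoffs 1, 3, 9 → best response Ignore.
Attacker against Decoy: payoffs 2, 1, 9, 5 → best response Decoy.
Attacker against Harden: payoffs 7, 9, 5, 2 → best response Monitor.
Attacker against Ignore: payoffs 3, 6, 8, 0 → best response Decoy.
Mutual best responses: (Decoy, Decoy).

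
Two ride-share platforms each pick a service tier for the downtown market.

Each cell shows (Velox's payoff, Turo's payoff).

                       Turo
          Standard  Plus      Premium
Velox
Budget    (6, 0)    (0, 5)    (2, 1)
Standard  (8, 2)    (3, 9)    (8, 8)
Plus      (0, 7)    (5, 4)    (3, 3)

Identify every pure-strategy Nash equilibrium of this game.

none

Velox against Standard: payoffs 6, 8, 0 → best response Standard.
Velox against Plus: payoffs 0, 3, 5 → best response Plus.
Velox against Premium: payoffs 2, 8, 3 → best response Standard.
Turo against Budget: payoffs 0, 5, 1 → best response Plus.
Turo against Standard: payoffs 2, 9, 8 → best response Plus.
Turo against Plus: payoffs 7, 4, 3 → best response Standard.
No profile is a mutual best response for all players.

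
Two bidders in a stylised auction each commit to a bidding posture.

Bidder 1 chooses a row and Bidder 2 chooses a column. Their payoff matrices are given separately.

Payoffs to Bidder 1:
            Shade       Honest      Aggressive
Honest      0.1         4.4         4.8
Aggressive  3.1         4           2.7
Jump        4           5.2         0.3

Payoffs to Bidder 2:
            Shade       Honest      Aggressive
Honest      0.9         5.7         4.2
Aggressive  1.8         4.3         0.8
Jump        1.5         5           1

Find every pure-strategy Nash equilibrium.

Mark each player's best response to every combination of opponents' strategies; a profile where every player is best-responding is a pure Nash equilibrium.
Bidder 1 against Shade: payoffs 0.1, 3.1, 4 → best response Jump.
Bidder 1 against Honest: payoffs 4.4, 4, 5.2 → best response Jump.
Bidder 1 against Aggressive: payoffs 4.8, 2.7, 0.3 → best response Honest.
Bidder 2 against Honest: payoffs 0.9, 5.7, 4.2 → best response Honest.
Bidder 2 against Aggressive: payoffs 1.8, 4.3, 0.8 → best response Honest.
Bidder 2 against Jump: payoffs 1.5, 5, 1 → best response Honest.
Mutual best responses: (Jump, Honest).

(Jump, Honest)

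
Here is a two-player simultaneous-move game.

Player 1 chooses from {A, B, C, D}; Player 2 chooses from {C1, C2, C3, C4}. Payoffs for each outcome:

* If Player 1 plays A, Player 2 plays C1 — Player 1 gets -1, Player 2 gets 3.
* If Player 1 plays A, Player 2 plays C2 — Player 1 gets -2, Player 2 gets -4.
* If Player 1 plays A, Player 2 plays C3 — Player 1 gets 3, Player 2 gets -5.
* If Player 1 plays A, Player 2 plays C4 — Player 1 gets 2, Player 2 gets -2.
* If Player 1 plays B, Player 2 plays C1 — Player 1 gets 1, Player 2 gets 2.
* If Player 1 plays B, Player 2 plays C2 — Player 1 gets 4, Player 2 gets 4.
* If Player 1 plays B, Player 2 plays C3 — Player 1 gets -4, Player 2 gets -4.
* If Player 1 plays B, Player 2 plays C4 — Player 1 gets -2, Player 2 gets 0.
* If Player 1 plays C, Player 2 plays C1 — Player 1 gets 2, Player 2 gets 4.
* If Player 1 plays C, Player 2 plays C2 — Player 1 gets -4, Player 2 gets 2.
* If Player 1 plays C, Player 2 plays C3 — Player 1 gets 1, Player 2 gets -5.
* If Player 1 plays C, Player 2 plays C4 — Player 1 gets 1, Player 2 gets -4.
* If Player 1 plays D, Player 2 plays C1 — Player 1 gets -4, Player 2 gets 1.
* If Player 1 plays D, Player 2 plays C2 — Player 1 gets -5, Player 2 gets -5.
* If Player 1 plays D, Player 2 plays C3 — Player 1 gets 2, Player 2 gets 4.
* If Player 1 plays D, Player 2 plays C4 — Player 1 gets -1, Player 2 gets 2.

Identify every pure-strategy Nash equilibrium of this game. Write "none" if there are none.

The pure Nash equilibria are (B, C2), (C, C1).

Player 1 against C1: payoffs -1, 1, 2, -4 → best response C.
Player 1 against C2: payoffs -2, 4, -4, -5 → best response B.
Player 1 against C3: payoffs 3, -4, 1, 2 → best response A.
Player 1 against C4: payoffs 2, -2, 1, -1 → best response A.
Player 2 against A: payoffs 3, -4, -5, -2 → best response C1.
Player 2 against B: payoffs 2, 4, -4, 0 → best response C2.
Player 2 against C: payoffs 4, 2, -5, -4 → best response C1.
Player 2 against D: payoffs 1, -5, 4, 2 → best response C3.
Mutual best responses: (B, C2); (C, C1).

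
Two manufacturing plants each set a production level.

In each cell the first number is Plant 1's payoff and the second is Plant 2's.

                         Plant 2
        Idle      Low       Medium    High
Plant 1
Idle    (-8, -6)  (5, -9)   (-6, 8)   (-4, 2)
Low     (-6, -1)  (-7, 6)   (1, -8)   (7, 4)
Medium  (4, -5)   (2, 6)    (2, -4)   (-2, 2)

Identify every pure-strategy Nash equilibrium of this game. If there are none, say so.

Check each profile: it is a Nash equilibrium iff no player can strictly gain by switching unilaterally.
(Idle, Idle): Plant 1 can switch to Low (-8 → -6). Not NE.
(Idle, Low): Plant 2 can switch to Idle (-9 → -6). Not NE.
(Idle, Medium): Plant 1 can switch to Low (-6 → 1). Not NE.
(Idle, High): Plant 1 can switch to Low (-4 → 7). Not NE.
(Low, Idle): Plant 1 can switch to Medium (-6 → 4). Not NE.
(Low, Low): Plant 1 can switch to Idle (-7 → 5). Not NE.
(The remaining 6 profiles each have a profitable deviation by the same check.)

none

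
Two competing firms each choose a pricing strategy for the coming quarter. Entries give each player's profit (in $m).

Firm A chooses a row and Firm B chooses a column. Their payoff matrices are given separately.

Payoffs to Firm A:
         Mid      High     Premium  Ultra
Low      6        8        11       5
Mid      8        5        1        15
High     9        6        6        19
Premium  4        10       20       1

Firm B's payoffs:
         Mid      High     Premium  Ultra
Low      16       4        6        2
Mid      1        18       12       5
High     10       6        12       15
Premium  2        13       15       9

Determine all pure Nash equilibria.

Pure-strategy Nash equilibria: (High, Ultra) and (Premium, Premium)

For each player, find the best response to each opponent profile; mutual best responses are the pure NE.
Firm A against Mid: payoffs 6, 8, 9, 4 → best response High.
Firm A against High: payoffs 8, 5, 6, 10 → best response Premium.
Firm A against Premium: payoffs 11, 1, 6, 20 → best response Premium.
Firm A against Ultra: payoffs 5, 15, 19, 1 → best response High.
Firm B against Low: payoffs 16, 4, 6, 2 → best response Mid.
Firm B against Mid: payoffs 1, 18, 12, 5 → best response High.
Firm B against High: payoffs 10, 6, 12, 15 → best response Ultra.
Firm B against Premium: payoffs 2, 13, 15, 9 → best response Premium.
Mutual best responses: (High, Ultra); (Premium, Premium).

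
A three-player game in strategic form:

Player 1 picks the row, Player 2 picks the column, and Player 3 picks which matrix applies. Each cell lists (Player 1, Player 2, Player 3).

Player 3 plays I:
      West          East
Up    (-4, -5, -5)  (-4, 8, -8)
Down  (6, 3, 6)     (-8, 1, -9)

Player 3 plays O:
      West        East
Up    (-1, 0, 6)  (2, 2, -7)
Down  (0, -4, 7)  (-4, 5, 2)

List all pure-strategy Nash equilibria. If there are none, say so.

(Up, East, O)

Player 1 against (West, I): payoffs -4, 6 → best response Down.
Player 1 against (West, O): payoffs -1, 0 → best response Down.
Player 1 against (East, I): payoffs -4, -8 → best response Up.
Player 1 against (East, O): payoffs 2, -4 → best response Up.
Player 2 against (Up, I): payoffs -5, 8 → best response East.
Player 2 against (Up, O): payoffs 0, 2 → best response East.
Player 2 against (Down, I): payoffs 3, 1 → best response West.
Player 2 against (Down, O): payoffs -4, 5 → best response East.
Player 3 against (Up, West): payoffs -5, 6 → best response O.
Player 3 against (Up, East): payoffs -8, -7 → best response O.
Player 3 against (Down, West): payoffs 6, 7 → best response O.
Player 3 against (Down, East): payoffs -9, 2 → best response O.
Mutual best responses: (Up, East, O).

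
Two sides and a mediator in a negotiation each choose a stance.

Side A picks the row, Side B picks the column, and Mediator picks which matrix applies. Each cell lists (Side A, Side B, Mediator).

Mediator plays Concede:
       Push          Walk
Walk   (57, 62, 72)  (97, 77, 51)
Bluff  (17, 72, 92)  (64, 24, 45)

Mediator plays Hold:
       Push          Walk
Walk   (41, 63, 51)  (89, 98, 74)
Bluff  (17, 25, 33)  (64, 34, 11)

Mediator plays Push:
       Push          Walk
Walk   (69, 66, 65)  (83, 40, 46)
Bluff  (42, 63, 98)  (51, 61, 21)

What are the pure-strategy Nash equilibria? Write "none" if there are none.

(Walk, Push, Concede): Side B can switch to Walk (62 → 77). Not NE.
(Walk, Push, Hold): Side B can switch to Walk (63 → 98). Not NE.
(Walk, Push, Push): Mediator can switch to Concede (65 → 72). Not NE.
(Walk, Walk, Concede): Mediator can switch to Hold (51 → 74). Not NE.
(Walk, Walk, Hold): Side A gets 89, best alternative 64; Side B gets 98, best alternative 63; Mediator gets 74, best alternative 51. No profitable deviation — NE.
(Walk, Walk, Push): Side B can switch to Push (40 → 66). Not NE.
(Bluff, Push, Concede): Side A can switch to Walk (17 → 57). Not NE.
(Bluff, Push, Hold): Side A can switch to Walk (17 → 41). Not NE.
(Bluff, Push, Push): Side A can switch to Walk (42 → 69). Not NE.
(Bluff, Walk, Concede): Side A can switch to Walk (64 → 97). Not NE.
(Bluff, Walk, Hold): Side A can switch to Walk (64 → 89). Not NE.
(The remaining 1 profile has a profitable deviation by the same check.)

(Walk, Walk, Hold)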